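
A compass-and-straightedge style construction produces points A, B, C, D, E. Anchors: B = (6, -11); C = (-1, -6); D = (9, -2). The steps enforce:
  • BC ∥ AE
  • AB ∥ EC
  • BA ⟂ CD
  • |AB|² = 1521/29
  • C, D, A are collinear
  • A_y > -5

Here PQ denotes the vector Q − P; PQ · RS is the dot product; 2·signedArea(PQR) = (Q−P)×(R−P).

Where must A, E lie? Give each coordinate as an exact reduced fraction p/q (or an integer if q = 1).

A = (96/29, -124/29)
E = (-107/29, 21/29)

1. A_x = 96/29  [C, D, A are collinear ∩ BA ⟂ CD]
2. A_y = -124/29  [C, D, A are collinear ∩ BA ⟂ CD]
   → A = (96/29, -124/29)
3. E_x = -107/29  [AB ∥ EC ∩ BC ∥ AE]
4. E_y = 21/29  [AB ∥ EC ∩ BC ∥ AE]
   → E = (-107/29, 21/29)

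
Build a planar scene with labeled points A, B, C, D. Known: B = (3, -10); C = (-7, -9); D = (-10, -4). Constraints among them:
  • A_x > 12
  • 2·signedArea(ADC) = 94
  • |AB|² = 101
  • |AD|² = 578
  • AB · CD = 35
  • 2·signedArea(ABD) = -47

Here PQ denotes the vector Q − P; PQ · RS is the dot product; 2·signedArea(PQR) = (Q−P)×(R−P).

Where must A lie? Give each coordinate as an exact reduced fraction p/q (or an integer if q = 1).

1. A_x = 13  [2·signedArea(ADC) = 94 ∩ AB · CD = 35]
2. A_y = -11  [2·signedArea(ADC) = 94 ∩ AB · CD = 35]
   → A = (13, -11)

A = (13, -11)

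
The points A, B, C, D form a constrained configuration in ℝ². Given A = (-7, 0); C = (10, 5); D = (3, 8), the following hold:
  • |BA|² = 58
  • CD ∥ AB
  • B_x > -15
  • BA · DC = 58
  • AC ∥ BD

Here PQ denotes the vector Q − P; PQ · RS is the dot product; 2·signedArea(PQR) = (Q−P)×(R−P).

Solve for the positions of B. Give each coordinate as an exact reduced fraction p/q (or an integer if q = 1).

1. B_x = -14  [AC ∥ BD ∩ CD ∥ AB]
2. B_y = 3  [AC ∥ BD ∩ CD ∥ AB]
   → B = (-14, 3)

B = (-14, 3)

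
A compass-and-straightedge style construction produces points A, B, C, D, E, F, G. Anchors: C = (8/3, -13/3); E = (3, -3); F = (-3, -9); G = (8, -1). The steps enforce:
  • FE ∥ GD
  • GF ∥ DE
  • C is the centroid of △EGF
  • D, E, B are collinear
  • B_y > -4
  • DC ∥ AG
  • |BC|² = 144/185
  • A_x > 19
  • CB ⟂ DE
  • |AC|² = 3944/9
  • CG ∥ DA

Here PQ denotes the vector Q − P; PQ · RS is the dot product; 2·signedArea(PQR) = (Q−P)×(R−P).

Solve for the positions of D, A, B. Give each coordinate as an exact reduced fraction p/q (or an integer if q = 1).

1. D_x = 14  [GF ∥ DE ∩ FE ∥ GD]
2. D_y = 5  [GF ∥ DE ∩ FE ∥ GD]
   → D = (14, 5)
3. A_x = 58/3  [DC ∥ AG ∩ CG ∥ DA]
4. A_y = 25/3  [DC ∥ AG ∩ CG ∥ DA]
   → A = (58/3, 25/3)
5. B_x = 1192/555  [D, E, B are collinear ∩ CB ⟂ DE]
6. B_y = -2009/555  [D, E, B are collinear ∩ CB ⟂ DE]
   → B = (1192/555, -2009/555)

A = (58/3, 25/3)
B = (1192/555, -2009/555)
D = (14, 5)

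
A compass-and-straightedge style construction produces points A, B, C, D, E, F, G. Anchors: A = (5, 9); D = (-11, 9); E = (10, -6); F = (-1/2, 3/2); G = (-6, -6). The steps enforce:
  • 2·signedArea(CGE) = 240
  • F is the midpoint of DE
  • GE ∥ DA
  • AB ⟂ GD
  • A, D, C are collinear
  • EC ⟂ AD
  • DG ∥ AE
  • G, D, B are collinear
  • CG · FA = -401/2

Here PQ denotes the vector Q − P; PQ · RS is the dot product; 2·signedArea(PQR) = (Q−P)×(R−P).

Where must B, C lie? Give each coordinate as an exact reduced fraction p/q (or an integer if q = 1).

B = (-47/5, 21/5)
C = (10, 9)

1. B_x = -47/5  [G, D, B are collinear ∩ AB ⟂ GD]
2. B_y = 21/5  [G, D, B are collinear ∩ AB ⟂ GD]
   → B = (-47/5, 21/5)
3. C_x = 10  [A, D, C are collinear ∩ EC ⟂ AD]
4. C_y = 9  [A, D, C are collinear ∩ EC ⟂ AD]
   → C = (10, 9)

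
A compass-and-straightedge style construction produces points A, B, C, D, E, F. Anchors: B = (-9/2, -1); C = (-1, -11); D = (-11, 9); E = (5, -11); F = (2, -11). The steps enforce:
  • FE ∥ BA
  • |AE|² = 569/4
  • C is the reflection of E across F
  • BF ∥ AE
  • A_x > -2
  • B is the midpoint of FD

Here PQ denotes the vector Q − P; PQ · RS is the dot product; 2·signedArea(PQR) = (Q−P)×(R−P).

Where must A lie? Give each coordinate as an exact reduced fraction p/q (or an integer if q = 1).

1. A_x = -3/2  [BF ∥ AE ∩ FE ∥ BA]
2. A_y = -1  [BF ∥ AE ∩ FE ∥ BA]
   → A = (-3/2, -1)

A = (-3/2, -1)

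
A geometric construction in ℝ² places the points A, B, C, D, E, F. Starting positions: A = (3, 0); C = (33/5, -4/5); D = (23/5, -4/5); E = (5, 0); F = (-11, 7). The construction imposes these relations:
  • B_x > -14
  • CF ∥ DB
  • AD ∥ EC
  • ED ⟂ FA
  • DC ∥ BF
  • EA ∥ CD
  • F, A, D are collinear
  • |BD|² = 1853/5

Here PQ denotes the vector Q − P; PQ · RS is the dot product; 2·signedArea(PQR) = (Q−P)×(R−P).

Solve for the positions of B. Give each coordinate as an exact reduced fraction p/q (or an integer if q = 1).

1. B_x = -13  [DC ∥ BF ∩ CF ∥ DB]
2. B_y = 7  [DC ∥ BF ∩ CF ∥ DB]
   → B = (-13, 7)

B = (-13, 7)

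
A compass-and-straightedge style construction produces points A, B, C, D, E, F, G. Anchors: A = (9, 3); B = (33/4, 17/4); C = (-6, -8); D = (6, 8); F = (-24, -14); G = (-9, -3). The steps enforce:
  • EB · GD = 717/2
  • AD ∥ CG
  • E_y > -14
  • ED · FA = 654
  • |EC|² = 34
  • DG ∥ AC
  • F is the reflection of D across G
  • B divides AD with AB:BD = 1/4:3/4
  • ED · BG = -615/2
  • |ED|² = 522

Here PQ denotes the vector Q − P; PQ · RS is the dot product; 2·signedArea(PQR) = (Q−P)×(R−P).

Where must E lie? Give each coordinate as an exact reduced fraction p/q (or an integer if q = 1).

E = (-3, -13)

1. E_x = -3  [ED · BG = -615/2 ∩ ED · FA = 654]
2. E_y = -13  [ED · BG = -615/2 ∩ ED · FA = 654]
   → E = (-3, -13)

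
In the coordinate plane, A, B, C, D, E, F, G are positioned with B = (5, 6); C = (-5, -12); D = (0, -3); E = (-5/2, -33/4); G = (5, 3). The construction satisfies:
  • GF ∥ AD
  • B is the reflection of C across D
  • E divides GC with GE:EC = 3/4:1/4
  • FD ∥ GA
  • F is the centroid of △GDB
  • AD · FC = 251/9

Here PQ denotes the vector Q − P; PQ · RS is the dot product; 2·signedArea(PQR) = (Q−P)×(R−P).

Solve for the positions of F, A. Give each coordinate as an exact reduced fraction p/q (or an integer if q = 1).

1. F_x = 10/3  [F is the centroid of △GDB]
2. F_y = 2  [F is the centroid of △GDB]
   → F = (10/3, 2)
3. A_x = 5/3  [GF ∥ AD ∩ FD ∥ GA]
4. A_y = -2  [GF ∥ AD ∩ FD ∥ GA]
   → A = (5/3, -2)

A = (5/3, -2)
F = (10/3, 2)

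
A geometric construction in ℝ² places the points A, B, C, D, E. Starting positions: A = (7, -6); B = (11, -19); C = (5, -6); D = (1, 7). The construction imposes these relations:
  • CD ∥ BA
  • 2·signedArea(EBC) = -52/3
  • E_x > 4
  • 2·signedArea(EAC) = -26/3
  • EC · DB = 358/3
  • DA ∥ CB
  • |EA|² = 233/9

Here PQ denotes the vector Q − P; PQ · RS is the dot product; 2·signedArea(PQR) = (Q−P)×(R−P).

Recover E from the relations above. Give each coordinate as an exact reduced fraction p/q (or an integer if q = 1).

1. E_x = 13/3  [EC · DB = 358/3 ∩ 2·signedArea(EBC) = -52/3]
2. E_y = -5/3  [EC · DB = 358/3 ∩ 2·signedArea(EBC) = -52/3]
   → E = (13/3, -5/3)

E = (13/3, -5/3)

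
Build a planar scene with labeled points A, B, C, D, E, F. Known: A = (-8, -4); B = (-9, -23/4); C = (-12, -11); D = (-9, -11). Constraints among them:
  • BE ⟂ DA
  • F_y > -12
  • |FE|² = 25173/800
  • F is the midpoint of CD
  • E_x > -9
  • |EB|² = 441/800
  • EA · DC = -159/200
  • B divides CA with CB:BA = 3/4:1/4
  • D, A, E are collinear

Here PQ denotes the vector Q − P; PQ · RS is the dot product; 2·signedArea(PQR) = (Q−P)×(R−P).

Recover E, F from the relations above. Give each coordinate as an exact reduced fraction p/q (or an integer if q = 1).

E = (-1653/200, -1171/200)
F = (-21/2, -11)

1. E_x = -1653/200  [D, A, E are collinear ∩ BE ⟂ DA]
2. E_y = -1171/200  [D, A, E are collinear ∩ BE ⟂ DA]
   → E = (-1653/200, -1171/200)
3. F_x = -21/2  [F is the midpoint of CD]
4. F_y = -11  [F is the midpoint of CD]
   → F = (-21/2, -11)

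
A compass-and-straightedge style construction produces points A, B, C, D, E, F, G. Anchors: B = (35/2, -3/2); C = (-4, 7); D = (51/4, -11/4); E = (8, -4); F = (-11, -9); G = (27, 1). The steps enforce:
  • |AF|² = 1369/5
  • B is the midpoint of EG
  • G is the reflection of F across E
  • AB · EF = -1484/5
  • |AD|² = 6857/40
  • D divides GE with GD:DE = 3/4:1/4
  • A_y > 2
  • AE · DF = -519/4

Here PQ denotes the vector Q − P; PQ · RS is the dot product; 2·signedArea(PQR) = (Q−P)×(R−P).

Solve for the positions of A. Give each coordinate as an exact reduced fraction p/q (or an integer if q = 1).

A = (4/5, 13/5)

1. A_x = 4/5  [line 19·x + 5·y + -141/5 = 0 ∩ |AD|² = 6857/40]
2. A_y = 13/5  [line 19·x + 5·y + -141/5 = 0 ∩ |AD|² = 6857/40]
   → A = (4/5, 13/5)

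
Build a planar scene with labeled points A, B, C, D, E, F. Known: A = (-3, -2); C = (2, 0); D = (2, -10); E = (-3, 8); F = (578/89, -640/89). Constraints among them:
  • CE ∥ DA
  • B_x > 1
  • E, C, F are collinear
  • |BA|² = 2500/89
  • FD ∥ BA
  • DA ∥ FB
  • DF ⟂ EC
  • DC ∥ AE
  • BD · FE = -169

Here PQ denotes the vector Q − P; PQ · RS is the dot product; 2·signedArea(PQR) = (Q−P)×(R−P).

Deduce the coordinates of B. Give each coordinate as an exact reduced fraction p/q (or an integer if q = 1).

1. B_x = 133/89  [FD ∥ BA ∩ DA ∥ FB]
2. B_y = 72/89  [FD ∥ BA ∩ DA ∥ FB]
   → B = (133/89, 72/89)

B = (133/89, 72/89)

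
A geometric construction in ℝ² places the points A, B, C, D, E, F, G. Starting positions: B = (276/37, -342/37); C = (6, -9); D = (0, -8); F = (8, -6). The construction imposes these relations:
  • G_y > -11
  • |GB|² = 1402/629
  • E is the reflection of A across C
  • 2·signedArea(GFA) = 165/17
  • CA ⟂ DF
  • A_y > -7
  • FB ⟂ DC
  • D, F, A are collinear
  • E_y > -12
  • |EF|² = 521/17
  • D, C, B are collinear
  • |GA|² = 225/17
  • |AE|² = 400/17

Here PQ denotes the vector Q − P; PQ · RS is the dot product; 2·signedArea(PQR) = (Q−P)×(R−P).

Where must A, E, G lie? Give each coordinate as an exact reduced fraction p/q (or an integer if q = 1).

1. A_x = 92/17  [D, F, A are collinear ∩ CA ⟂ DF]
2. A_y = -113/17  [D, F, A are collinear ∩ CA ⟂ DF]
   → A = (92/17, -113/17)
3. E_x = 112/17  [E is the reflection of A across C]
4. E_y = -193/17  [E is the reflection of A across C]
   → E = (112/17, -193/17)
5. G_x = 107/17  [line 11/17·x + -44/17·y + -517/17 = 0 ∩ |GA|² = 225/17]
6. G_y = -173/17  [line 11/17·x + -44/17·y + -517/17 = 0 ∩ |GA|² = 225/17]
   → G = (107/17, -173/17)

A = (92/17, -113/17)
E = (112/17, -193/17)
G = (107/17, -173/17)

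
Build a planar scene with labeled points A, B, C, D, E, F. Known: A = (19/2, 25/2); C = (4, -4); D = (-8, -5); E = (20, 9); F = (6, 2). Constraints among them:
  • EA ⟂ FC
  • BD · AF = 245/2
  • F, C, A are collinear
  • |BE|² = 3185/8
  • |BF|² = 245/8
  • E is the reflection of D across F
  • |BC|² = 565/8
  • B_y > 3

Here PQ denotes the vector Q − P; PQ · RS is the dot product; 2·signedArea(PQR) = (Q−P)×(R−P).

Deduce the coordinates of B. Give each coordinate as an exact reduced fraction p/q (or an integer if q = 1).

B = (3/4, 15/4)

1. B_x = 3/4  [line 7/2·x + 21/2·y + -42 = 0 ∩ |BF|² = 245/8]
2. B_y = 15/4  [line 7/2·x + 21/2·y + -42 = 0 ∩ |BF|² = 245/8]
   → B = (3/4, 15/4)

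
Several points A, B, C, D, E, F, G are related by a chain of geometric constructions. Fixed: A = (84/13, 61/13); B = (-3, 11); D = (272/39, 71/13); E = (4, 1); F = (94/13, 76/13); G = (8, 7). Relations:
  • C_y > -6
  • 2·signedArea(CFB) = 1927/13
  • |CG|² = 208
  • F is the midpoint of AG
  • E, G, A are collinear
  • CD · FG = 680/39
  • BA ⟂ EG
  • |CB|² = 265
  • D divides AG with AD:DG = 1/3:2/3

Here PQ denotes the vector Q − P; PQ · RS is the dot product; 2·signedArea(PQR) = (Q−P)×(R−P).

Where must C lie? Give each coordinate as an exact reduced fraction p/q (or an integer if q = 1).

1. C_x = 0  [CD · FG = 680/39 ∩ 2·signedArea(CFB) = 1927/13]
2. C_y = -5  [CD · FG = 680/39 ∩ 2·signedArea(CFB) = 1927/13]
   → C = (0, -5)

C = (0, -5)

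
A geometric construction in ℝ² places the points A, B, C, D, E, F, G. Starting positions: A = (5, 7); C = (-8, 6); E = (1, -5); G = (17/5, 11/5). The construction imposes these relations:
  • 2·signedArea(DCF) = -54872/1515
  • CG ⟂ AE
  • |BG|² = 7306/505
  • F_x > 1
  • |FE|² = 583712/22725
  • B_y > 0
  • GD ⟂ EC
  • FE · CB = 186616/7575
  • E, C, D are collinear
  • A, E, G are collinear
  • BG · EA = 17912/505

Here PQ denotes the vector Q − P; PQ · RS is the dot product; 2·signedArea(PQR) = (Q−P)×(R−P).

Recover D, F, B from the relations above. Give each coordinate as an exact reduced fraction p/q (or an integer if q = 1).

1. D_x = -791/505  [E, C, D are collinear ∩ GD ⟂ EC]
2. D_y = -941/505  [E, C, D are collinear ∩ GD ⟂ EC]
   → D = (-791/505, -941/505)
3. B_x = 38/505  [line -4·x + -12·y + 2288/505 = 0 ∩ |BG|² = 7306/505]
4. B_y = 178/505  [line -4·x + -12·y + 2288/505 = 0 ∩ |BG|² = 7306/505]
   → B = (38/505, 178/505)
5. F_x = 2239/1515  [FE · CB = 186616/7575 ∩ 2·signedArea(DCF) = -54872/1515]
6. F_y = 23/505  [FE · CB = 186616/7575 ∩ 2·signedArea(DCF) = -54872/1515]
   → F = (2239/1515, 23/505)

B = (38/505, 178/505)
D = (-791/505, -941/505)
F = (2239/1515, 23/505)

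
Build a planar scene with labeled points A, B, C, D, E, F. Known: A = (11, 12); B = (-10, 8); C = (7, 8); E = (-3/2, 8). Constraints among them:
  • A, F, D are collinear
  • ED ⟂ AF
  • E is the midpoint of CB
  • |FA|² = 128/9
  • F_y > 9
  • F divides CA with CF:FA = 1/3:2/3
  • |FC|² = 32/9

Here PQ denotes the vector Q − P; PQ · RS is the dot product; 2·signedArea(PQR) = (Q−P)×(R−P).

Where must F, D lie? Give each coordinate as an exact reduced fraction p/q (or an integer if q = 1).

D = (11/4, 15/4)
F = (25/3, 28/3)

1. F_x = 25/3  [F divides CA with CF:FA = 1/3:2/3]
2. F_y = 28/3  [F divides CA with CF:FA = 1/3:2/3]
   → F = (25/3, 28/3)
3. D_x = 11/4  [A, F, D are collinear ∩ ED ⟂ AF]
4. D_y = 15/4  [A, F, D are collinear ∩ ED ⟂ AF]
   → D = (11/4, 15/4)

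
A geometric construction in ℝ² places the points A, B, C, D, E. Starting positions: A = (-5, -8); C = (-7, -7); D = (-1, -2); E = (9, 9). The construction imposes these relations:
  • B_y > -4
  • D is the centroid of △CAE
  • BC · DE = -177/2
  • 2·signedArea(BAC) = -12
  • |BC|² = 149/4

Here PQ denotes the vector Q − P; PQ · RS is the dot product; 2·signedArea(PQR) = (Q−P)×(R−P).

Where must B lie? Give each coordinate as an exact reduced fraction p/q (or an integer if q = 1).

B = (-2, -7/2)

1. B_x = -2  [2·signedArea(BAC) = -12 ∩ BC · DE = -177/2]
2. B_y = -7/2  [2·signedArea(BAC) = -12 ∩ BC · DE = -177/2]
   → B = (-2, -7/2)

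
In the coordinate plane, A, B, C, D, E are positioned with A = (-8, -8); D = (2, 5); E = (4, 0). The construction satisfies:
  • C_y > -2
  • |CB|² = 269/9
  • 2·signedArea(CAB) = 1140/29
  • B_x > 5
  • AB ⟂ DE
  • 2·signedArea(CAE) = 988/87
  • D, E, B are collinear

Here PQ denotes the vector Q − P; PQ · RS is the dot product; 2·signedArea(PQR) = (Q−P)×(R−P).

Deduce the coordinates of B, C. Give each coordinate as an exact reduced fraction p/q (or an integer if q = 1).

1. B_x = 148/29  [D, E, B are collinear ∩ AB ⟂ DE]
2. B_y = -80/29  [D, E, B are collinear ∩ AB ⟂ DE]
   → B = (148/29, -80/29)
3. C_x = -26/87  [2·signedArea(CAE) = 988/87 ∩ 2·signedArea(CAB) = 1140/29]
4. C_y = -167/87  [2·signedArea(CAE) = 988/87 ∩ 2·signedArea(CAB) = 1140/29]
   → C = (-26/87, -167/87)

B = (148/29, -80/29)
C = (-26/87, -167/87)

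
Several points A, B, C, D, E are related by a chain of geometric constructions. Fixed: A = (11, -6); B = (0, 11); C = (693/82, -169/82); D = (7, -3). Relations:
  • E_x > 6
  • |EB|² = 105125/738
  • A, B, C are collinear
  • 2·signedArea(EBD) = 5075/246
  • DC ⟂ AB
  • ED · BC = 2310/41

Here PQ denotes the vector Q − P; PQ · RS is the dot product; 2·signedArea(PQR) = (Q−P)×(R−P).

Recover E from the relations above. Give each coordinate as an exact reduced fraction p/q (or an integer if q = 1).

E = (1595/246, 241/246)

1. E_x = 1595/246  [2·signedArea(EBD) = 5075/246 ∩ ED · BC = 2310/41]
2. E_y = 241/246  [2·signedArea(EBD) = 5075/246 ∩ ED · BC = 2310/41]
   → E = (1595/246, 241/246)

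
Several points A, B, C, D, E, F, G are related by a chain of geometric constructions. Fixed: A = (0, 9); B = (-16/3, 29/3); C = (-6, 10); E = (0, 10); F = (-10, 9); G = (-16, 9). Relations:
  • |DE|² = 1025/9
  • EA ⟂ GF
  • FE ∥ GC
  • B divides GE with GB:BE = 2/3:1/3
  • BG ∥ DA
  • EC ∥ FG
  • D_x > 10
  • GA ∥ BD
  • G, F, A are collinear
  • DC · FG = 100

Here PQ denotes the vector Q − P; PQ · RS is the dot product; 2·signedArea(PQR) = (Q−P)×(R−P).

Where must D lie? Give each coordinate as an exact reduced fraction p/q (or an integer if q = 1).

D = (32/3, 29/3)

1. D_x = 32/3  [BG ∥ DA ∩ GA ∥ BD]
2. D_y = 29/3  [BG ∥ DA ∩ GA ∥ BD]
   → D = (32/3, 29/3)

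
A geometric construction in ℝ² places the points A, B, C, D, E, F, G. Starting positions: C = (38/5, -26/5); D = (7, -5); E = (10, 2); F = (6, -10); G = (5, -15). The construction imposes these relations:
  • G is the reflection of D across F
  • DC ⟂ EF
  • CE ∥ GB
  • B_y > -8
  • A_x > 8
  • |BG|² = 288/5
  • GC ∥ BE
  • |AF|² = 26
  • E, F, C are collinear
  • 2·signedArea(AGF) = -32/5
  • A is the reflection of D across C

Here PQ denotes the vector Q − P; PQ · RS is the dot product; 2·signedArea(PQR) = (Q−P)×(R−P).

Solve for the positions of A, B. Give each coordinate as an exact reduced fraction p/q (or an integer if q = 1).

1. A_x = 41/5  [A is the reflection of D across C]
2. A_y = -27/5  [A is the reflection of D across C]
   → A = (41/5, -27/5)
3. B_x = 37/5  [GC ∥ BE ∩ CE ∥ GB]
4. B_y = -39/5  [GC ∥ BE ∩ CE ∥ GB]
   → B = (37/5, -39/5)

A = (41/5, -27/5)
B = (37/5, -39/5)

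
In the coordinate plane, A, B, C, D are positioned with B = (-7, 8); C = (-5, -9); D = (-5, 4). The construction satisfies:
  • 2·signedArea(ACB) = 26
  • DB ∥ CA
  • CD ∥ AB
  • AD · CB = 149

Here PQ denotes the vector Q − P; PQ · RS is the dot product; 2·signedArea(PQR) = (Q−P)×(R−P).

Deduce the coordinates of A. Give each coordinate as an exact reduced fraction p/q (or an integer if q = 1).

1. A_x = -7  [CD ∥ AB ∩ DB ∥ CA]
2. A_y = -5  [CD ∥ AB ∩ DB ∥ CA]
   → A = (-7, -5)

A = (-7, -5)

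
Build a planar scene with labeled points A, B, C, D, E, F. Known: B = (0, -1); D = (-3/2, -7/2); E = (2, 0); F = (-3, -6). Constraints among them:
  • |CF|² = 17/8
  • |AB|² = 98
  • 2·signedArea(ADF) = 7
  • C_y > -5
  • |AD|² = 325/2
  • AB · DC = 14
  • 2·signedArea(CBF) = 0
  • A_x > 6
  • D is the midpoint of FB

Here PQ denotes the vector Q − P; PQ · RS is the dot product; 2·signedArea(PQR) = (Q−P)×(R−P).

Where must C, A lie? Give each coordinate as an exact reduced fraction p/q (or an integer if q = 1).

A = (7, 6)
C = (-9/4, -19/4)

1. C_x = -9/4  [line 5·x + -3·y + -3 = 0 ∩ |CF|² = 17/8]
2. C_y = -19/4  [line 5·x + -3·y + -3 = 0 ∩ |CF|² = 17/8]
   → C = (-9/4, -19/4)
3. A_x = 7  [2·signedArea(ADF) = 7 ∩ AB · DC = 14]
4. A_y = 6  [2·signedArea(ADF) = 7 ∩ AB · DC = 14]
   → A = (7, 6)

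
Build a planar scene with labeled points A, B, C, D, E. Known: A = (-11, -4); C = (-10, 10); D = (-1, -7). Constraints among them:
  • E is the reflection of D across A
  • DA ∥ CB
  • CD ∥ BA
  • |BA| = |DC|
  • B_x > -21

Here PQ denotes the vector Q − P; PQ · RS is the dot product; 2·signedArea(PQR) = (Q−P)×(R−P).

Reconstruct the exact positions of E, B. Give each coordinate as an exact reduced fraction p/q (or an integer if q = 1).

B = (-20, 13)
E = (-21, -1)

1. E_x = -21  [E is the reflection of D across A]
2. E_y = -1  [E is the reflection of D across A]
   → E = (-21, -1)
3. B_x = -20  [CD ∥ BA ∩ DA ∥ CB]
4. B_y = 13  [CD ∥ BA ∩ DA ∥ CB]
   → B = (-20, 13)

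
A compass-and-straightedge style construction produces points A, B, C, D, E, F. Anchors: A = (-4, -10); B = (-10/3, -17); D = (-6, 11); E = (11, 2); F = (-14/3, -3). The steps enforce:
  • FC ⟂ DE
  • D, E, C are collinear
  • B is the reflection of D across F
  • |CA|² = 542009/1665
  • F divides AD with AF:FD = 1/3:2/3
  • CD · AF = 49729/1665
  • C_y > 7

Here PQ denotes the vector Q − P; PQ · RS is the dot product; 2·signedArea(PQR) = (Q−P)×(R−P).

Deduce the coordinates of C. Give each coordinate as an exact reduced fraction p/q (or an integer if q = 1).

C = (461/555, 1366/185)

1. C_x = 461/555  [D, E, C are collinear ∩ FC ⟂ DE]
2. C_y = 1366/185  [D, E, C are collinear ∩ FC ⟂ DE]
   → C = (461/555, 1366/185)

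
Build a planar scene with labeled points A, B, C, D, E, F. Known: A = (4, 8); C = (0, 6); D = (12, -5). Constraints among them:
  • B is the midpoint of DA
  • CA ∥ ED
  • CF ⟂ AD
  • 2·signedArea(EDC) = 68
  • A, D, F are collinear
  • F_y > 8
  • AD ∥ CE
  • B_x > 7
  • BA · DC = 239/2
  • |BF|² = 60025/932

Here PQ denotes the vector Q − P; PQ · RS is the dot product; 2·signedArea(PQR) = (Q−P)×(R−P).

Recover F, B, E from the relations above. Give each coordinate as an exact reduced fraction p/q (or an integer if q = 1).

B = (8, 3/2)
E = (8, -7)
F = (884/233, 1942/233)

1. F_x = 884/233  [A, D, F are collinear ∩ CF ⟂ AD]
2. F_y = 1942/233  [A, D, F are collinear ∩ CF ⟂ AD]
   → F = (884/233, 1942/233)
3. B_x = 8  [B is the midpoint of DA]
4. B_y = 3/2  [B is the midpoint of DA]
   → B = (8, 3/2)
5. E_x = 8  [CA ∥ ED ∩ AD ∥ CE]
6. E_y = -7  [CA ∥ ED ∩ AD ∥ CE]
   → E = (8, -7)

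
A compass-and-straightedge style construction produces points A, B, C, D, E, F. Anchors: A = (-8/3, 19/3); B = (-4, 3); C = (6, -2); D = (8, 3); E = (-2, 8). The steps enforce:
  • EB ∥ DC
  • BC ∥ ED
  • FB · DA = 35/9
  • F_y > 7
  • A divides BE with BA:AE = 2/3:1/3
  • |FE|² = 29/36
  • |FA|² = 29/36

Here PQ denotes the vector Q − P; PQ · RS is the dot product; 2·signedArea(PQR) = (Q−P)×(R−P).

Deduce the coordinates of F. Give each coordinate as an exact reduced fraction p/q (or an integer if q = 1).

1. F_x = -7/3  [line 32/3·x + -10/3·y + 439/9 = 0 ∩ |FA|² = 29/36]
2. F_y = 43/6  [line 32/3·x + -10/3·y + 439/9 = 0 ∩ |FA|² = 29/36]
   → F = (-7/3, 43/6)

F = (-7/3, 43/6)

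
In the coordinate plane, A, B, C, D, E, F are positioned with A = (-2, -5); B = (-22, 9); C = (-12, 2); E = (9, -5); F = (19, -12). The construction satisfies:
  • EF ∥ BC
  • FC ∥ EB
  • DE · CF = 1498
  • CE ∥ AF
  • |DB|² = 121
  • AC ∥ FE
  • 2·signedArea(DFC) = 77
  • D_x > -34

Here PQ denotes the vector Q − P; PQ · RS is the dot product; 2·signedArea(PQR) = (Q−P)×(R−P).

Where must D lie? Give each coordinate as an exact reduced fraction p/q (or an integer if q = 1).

1. D_x = -33  [DE · CF = 1498 ∩ 2·signedArea(DFC) = 77]
2. D_y = 9  [DE · CF = 1498 ∩ 2·signedArea(DFC) = 77]
   → D = (-33, 9)

D = (-33, 9)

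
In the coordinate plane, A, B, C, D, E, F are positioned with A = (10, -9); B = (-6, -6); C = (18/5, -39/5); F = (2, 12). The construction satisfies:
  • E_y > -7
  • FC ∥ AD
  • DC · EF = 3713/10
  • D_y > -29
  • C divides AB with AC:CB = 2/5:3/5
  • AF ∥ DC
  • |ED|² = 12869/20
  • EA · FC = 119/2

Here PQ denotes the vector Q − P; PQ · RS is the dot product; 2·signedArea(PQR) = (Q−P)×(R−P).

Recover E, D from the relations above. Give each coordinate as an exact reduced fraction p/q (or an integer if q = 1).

D = (58/5, -144/5)
E = (-6/5, -69/10)

1. D_x = 58/5  [AF ∥ DC ∩ FC ∥ AD]
2. D_y = -144/5  [AF ∥ DC ∩ FC ∥ AD]
   → D = (58/5, -144/5)
3. E_x = -6/5  [EA · FC = 119/2 ∩ DC · EF = 3713/10]
4. E_y = -69/10  [EA · FC = 119/2 ∩ DC · EF = 3713/10]
   → E = (-6/5, -69/10)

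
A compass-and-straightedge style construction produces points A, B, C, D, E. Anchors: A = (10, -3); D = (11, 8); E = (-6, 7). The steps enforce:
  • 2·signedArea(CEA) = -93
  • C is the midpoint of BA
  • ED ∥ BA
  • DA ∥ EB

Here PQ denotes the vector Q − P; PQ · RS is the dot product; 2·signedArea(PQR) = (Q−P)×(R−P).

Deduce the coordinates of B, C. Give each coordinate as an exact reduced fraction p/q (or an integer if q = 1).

B = (-7, -4)
C = (3/2, -7/2)

1. B_x = -7  [ED ∥ BA ∩ DA ∥ EB]
2. B_y = -4  [ED ∥ BA ∩ DA ∥ EB]
   → B = (-7, -4)
3. C_x = 3/2  [C is the midpoint of BA]
4. C_y = -7/2  [C is the midpoint of BA]
   → C = (3/2, -7/2)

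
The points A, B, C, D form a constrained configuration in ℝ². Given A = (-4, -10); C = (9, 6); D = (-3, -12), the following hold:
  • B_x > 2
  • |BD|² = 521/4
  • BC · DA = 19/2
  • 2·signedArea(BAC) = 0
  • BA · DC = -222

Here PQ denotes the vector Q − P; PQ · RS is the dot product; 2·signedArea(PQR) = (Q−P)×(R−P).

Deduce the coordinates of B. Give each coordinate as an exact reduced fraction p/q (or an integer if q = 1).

1. B_x = 5/2  [2·signedArea(BAC) = 0 ∩ BA · DC = -222]
2. B_y = -2  [2·signedArea(BAC) = 0 ∩ BA · DC = -222]
   → B = (5/2, -2)

B = (5/2, -2)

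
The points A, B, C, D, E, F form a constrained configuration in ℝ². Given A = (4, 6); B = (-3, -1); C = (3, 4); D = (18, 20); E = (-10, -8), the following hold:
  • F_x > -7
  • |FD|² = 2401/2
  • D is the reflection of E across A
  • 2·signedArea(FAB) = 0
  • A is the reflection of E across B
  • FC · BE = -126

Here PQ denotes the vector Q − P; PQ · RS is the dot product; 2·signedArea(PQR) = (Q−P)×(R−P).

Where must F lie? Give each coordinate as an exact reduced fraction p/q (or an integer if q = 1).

1. F_x = -13/2  [2·signedArea(FAB) = 0 ∩ FC · BE = -126]
2. F_y = -9/2  [2·signedArea(FAB) = 0 ∩ FC · BE = -126]
   → F = (-13/2, -9/2)

F = (-13/2, -9/2)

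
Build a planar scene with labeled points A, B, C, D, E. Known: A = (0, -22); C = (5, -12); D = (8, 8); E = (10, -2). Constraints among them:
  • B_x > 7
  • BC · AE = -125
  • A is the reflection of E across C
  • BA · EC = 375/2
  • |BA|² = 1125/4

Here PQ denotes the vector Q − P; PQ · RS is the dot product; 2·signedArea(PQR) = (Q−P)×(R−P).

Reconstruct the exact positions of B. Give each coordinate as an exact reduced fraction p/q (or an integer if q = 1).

B = (15/2, -7)

1. B_x = 15/2  [line -10·x + -20·y + -65 = 0 ∩ |BA|² = 1125/4]
2. B_y = -7  [line -10·x + -20·y + -65 = 0 ∩ |BA|² = 1125/4]
   → B = (15/2, -7)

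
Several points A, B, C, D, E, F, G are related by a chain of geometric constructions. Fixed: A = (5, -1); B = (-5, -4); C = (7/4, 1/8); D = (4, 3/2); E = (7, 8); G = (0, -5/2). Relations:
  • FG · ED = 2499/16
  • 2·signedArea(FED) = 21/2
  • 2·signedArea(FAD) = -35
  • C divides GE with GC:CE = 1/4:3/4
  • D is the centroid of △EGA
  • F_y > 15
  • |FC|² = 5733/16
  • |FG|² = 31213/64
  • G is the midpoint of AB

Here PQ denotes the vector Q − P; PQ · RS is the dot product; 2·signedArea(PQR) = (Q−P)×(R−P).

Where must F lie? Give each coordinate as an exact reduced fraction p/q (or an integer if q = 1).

1. F_x = 49/4  [2·signedArea(FAD) = -35 ∩ FG · ED = 2499/16]
2. F_y = 127/8  [2·signedArea(FAD) = -35 ∩ FG · ED = 2499/16]
   → F = (49/4, 127/8)

F = (49/4, 127/8)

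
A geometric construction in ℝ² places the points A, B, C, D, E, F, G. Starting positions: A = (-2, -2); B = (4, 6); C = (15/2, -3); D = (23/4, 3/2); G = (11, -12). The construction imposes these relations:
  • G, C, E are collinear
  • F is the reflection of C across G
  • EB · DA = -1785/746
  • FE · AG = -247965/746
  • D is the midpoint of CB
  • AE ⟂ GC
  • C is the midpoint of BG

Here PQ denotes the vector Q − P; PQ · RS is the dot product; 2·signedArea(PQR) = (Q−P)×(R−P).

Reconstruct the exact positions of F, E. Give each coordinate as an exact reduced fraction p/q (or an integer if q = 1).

E = (2206/373, 402/373)
F = (29/2, -21)

1. F_x = 29/2  [F is the reflection of C across G]
2. F_y = -21  [F is the reflection of C across G]
   → F = (29/2, -21)
3. E_x = 2206/373  [G, C, E are collinear ∩ AE ⟂ GC]
4. E_y = 402/373  [G, C, E are collinear ∩ AE ⟂ GC]
   → E = (2206/373, 402/373)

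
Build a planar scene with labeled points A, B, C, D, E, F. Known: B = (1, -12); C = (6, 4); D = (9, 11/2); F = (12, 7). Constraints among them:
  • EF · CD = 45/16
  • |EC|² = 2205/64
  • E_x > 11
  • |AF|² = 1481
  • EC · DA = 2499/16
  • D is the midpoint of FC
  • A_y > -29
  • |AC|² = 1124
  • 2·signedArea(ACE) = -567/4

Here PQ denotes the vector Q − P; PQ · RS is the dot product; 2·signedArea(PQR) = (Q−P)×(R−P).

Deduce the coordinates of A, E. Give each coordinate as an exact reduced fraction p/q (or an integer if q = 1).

A = (-4, -28)
E = (45/4, 53/8)

1. E_x = 45/4  [line -3·x + -3/2·y + 699/16 = 0 ∩ |EC|² = 2205/64]
2. E_y = 53/8  [line -3·x + -3/2·y + 699/16 = 0 ∩ |EC|² = 2205/64]
   → E = (45/4, 53/8)
3. A_x = -4  [2·signedArea(ACE) = -567/4 ∩ EC · DA = 2499/16]
4. A_y = -28  [2·signedArea(ACE) = -567/4 ∩ EC · DA = 2499/16]
   → A = (-4, -28)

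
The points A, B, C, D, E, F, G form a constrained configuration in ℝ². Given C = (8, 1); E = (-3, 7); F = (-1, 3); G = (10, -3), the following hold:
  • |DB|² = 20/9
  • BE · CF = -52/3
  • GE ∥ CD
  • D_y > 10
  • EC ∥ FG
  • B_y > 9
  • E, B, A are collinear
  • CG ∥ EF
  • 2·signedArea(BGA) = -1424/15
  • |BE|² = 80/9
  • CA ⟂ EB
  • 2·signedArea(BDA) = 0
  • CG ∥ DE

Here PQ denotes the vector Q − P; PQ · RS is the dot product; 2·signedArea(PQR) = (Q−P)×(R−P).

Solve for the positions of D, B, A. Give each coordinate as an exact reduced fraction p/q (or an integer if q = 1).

1. D_x = -5  [CG ∥ DE ∩ GE ∥ CD]
2. D_y = 11  [CG ∥ DE ∩ GE ∥ CD]
   → D = (-5, 11)
3. B_x = -13/3  [line 9·x + -2·y + 175/3 = 0 ∩ |BE|² = 80/9]
4. B_y = 29/3  [line 9·x + -2·y + 175/3 = 0 ∩ |BE|² = 80/9]
   → B = (-13/3, 29/3)
5. A_x = 8/5  [2·signedArea(BDA) = 0 ∩ CA ⟂ EB]
6. A_y = -11/5  [2·signedArea(BDA) = 0 ∩ CA ⟂ EB]
   → A = (8/5, -11/5)

A = (8/5, -11/5)
B = (-13/3, 29/3)
D = (-5, 11)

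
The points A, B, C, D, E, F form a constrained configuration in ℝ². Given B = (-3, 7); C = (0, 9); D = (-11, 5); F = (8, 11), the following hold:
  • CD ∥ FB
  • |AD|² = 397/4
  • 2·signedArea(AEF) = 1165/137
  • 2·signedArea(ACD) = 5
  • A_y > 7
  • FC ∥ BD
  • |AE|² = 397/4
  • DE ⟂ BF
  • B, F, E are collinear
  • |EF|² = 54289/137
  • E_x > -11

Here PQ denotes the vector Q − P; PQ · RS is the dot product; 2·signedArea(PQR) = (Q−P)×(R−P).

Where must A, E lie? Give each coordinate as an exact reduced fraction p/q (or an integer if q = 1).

A = (-3/2, 8)
E = (-1467/137, 575/137)

1. A_x = -3/2  [line 4·x + -11·y + 94 = 0 ∩ |AD|² = 397/4]
2. A_y = 8  [line 4·x + -11·y + 94 = 0 ∩ |AD|² = 397/4]
   → A = (-3/2, 8)
3. E_x = -1467/137  [B, F, E are collinear ∩ DE ⟂ BF]
4. E_y = 575/137  [B, F, E are collinear ∩ DE ⟂ BF]
   → E = (-1467/137, 575/137)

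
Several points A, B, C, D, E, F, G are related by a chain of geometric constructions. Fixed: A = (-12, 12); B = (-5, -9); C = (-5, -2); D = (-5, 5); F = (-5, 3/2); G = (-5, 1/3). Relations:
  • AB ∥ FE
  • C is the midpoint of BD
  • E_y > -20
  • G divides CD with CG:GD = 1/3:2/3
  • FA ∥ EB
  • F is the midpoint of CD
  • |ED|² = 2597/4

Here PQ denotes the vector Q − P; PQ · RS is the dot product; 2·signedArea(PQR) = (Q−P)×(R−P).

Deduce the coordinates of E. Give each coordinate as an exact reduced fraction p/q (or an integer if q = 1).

1. E_x = 2  [FA ∥ EB ∩ AB ∥ FE]
2. E_y = -39/2  [FA ∥ EB ∩ AB ∥ FE]
   → E = (2, -39/2)

E = (2, -39/2)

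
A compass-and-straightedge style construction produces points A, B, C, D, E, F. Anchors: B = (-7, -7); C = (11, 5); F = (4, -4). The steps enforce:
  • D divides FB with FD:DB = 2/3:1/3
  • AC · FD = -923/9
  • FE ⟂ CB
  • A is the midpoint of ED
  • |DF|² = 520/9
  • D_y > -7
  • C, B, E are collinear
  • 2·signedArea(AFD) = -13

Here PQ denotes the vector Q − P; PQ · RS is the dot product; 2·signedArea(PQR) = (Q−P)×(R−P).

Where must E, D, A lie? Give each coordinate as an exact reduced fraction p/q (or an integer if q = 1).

1. E_x = 2  [C, B, E are collinear ∩ FE ⟂ CB]
2. E_y = -1  [C, B, E are collinear ∩ FE ⟂ CB]
   → E = (2, -1)
3. D_x = -10/3  [D divides FB with FD:DB = 2/3:1/3]
4. D_y = -6  [D divides FB with FD:DB = 2/3:1/3]
   → D = (-10/3, -6)
5. A_x = -2/3  [A is the midpoint of ED]
6. A_y = -7/2  [A is the midpoint of ED]
   → A = (-2/3, -7/2)

A = (-2/3, -7/2)
D = (-10/3, -6)
E = (2, -1)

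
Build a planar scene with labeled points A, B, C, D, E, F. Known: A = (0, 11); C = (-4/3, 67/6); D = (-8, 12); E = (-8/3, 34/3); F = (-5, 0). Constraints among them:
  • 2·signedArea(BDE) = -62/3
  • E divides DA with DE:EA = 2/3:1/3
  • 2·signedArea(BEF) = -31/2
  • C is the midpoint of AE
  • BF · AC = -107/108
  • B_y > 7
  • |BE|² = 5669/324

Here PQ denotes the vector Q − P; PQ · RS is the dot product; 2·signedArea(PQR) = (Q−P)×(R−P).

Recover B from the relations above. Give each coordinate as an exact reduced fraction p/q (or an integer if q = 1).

B = (-43/9, 139/18)

1. B_x = -43/9  [2·signedArea(BEF) = -31/2 ∩ 2·signedArea(BDE) = -62/3]
2. B_y = 139/18  [2·signedArea(BEF) = -31/2 ∩ 2·signedArea(BDE) = -62/3]
   → B = (-43/9, 139/18)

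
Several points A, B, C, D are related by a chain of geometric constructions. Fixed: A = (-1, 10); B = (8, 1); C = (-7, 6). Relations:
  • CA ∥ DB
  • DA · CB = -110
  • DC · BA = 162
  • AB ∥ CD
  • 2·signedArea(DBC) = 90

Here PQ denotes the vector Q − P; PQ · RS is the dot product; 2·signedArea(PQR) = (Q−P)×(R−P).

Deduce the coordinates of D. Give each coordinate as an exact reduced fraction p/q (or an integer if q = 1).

D = (2, -3)

1. D_x = 2  [CA ∥ DB ∩ AB ∥ CD]
2. D_y = -3  [CA ∥ DB ∩ AB ∥ CD]
   → D = (2, -3)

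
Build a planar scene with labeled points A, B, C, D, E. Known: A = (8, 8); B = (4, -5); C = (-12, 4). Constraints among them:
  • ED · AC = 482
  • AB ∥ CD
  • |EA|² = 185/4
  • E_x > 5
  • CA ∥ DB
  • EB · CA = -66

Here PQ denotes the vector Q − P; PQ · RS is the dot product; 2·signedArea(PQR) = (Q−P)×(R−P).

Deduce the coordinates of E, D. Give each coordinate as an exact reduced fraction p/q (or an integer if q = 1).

D = (-16, -9)
E = (6, 3/2)

1. E_x = 6  [line -20·x + -4·y + 126 = 0 ∩ |EA|² = 185/4]
2. E_y = 3/2  [line -20·x + -4·y + 126 = 0 ∩ |EA|² = 185/4]
   → E = (6, 3/2)
3. D_x = -16  [CA ∥ DB ∩ AB ∥ CD]
4. D_y = -9  [CA ∥ DB ∩ AB ∥ CD]
   → D = (-16, -9)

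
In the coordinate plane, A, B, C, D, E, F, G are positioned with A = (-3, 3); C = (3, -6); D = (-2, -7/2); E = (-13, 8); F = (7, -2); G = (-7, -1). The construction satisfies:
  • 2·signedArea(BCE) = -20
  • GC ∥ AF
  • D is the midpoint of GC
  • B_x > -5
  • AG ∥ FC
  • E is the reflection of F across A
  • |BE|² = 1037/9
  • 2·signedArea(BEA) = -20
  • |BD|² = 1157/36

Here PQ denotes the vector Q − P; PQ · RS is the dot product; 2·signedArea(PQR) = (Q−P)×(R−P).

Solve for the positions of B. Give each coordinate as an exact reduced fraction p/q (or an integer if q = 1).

1. B_x = -13/3  [2·signedArea(BCE) = -20 ∩ 2·signedArea(BEA) = -20]
2. B_y = 5/3  [2·signedArea(BCE) = -20 ∩ 2·signedArea(BEA) = -20]
   → B = (-13/3, 5/3)

B = (-13/3, 5/3)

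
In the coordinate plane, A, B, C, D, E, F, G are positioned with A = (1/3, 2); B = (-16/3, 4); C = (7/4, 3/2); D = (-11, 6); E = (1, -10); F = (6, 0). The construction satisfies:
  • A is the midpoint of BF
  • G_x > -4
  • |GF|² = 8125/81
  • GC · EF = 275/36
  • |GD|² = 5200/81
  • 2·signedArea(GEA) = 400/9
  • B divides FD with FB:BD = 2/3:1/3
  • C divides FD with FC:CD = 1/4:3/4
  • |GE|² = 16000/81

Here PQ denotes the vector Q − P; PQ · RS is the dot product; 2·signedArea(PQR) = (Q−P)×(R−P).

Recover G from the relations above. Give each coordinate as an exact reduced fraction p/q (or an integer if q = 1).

G = (-31/9, 10/3)

1. G_x = -31/9  [GC · EF = 275/36 ∩ 2·signedArea(GEA) = 400/9]
2. G_y = 10/3  [GC · EF = 275/36 ∩ 2·signedArea(GEA) = 400/9]
   → G = (-31/9, 10/3)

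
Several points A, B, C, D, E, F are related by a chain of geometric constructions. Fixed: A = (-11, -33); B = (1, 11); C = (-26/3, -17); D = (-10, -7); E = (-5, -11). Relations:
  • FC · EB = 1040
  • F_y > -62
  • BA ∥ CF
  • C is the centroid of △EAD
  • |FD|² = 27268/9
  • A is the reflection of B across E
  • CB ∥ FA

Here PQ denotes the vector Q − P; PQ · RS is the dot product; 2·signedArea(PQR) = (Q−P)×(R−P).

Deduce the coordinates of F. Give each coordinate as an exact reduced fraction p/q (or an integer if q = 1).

F = (-62/3, -61)

1. F_x = -62/3  [CB ∥ FA ∩ BA ∥ CF]
2. F_y = -61  [CB ∥ FA ∩ BA ∥ CF]
   → F = (-62/3, -61)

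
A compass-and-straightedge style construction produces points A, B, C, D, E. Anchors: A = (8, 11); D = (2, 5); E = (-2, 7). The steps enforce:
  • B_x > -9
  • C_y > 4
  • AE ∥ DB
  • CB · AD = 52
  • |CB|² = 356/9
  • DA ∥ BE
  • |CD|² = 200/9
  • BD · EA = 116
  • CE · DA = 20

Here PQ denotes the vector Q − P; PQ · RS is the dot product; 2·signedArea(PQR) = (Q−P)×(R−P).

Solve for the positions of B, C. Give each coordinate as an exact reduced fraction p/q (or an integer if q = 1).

B = (-8, 1)
C = (-8/3, 13/3)

1. B_x = -8  [DA ∥ BE ∩ AE ∥ DB]
2. B_y = 1  [DA ∥ BE ∩ AE ∥ DB]
   → B = (-8, 1)
3. C_x = -8/3  [line 6·x + 6·y + -10 = 0 ∩ |CD|² = 200/9]
4. C_y = 13/3  [line 6·x + 6·y + -10 = 0 ∩ |CD|² = 200/9]
   → C = (-8/3, 13/3)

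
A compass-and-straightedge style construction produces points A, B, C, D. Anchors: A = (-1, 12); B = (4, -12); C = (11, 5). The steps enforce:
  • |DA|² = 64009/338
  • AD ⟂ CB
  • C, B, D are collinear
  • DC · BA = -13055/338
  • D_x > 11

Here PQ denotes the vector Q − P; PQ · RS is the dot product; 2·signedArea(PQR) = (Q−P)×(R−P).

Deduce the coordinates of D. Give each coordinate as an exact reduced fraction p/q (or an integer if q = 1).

D = (3963/338, 2285/338)

1. D_x = 3963/338  [C, B, D are collinear ∩ AD ⟂ CB]
2. D_y = 2285/338  [C, B, D are collinear ∩ AD ⟂ CB]
   → D = (3963/338, 2285/338)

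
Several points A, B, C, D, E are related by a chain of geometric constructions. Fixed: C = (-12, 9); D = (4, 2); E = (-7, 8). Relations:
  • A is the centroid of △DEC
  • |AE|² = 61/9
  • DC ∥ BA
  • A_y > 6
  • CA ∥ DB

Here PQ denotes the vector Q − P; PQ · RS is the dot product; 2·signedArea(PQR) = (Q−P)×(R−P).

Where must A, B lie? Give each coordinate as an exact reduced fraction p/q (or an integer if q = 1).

1. A_x = -5  [A is the centroid of △DEC]
2. A_y = 19/3  [A is the centroid of △DEC]
   → A = (-5, 19/3)
3. B_x = 11  [DC ∥ BA ∩ CA ∥ DB]
4. B_y = -2/3  [DC ∥ BA ∩ CA ∥ DB]
   → B = (11, -2/3)

A = (-5, 19/3)
B = (11, -2/3)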